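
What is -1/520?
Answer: -1/520 ≈ -0.0019231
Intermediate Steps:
-1/520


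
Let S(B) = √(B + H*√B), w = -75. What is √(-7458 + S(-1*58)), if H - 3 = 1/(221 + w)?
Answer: √(-158974728 + 146*√146*√(-8468 + 439*I*√58))/146 ≈ 0.044918 + 86.351*I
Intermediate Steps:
H = 439/146 (H = 3 + 1/(221 - 75) = 3 + 1/146 = 439/146 ≈ 3.0069)
S(B) = √(B + 439*√B/146)
√(-7458 + S(-1*58)) = √(-7458 + √(21316*(-1*58) + 64094*√(-1*58))/146) = √(-7458 + √(21316*(-58) + 64094*√(-58))/146) = √(-7458 + √(-1236328 + 64094*(I*√58))/146) = √(-7458 + √(-1236328 + 64094*I*√58)/146)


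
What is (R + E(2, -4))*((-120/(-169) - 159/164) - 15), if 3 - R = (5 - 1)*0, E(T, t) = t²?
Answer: -8035689/27716 ≈ -289.93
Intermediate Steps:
R = 3 (R = 3 - (5 - 1)*0 = 3 - 4*0 = 3 - 1*0 = 3 + 0 = 3)
(R + E(2, -4))*((-120/(-169) - 159/164) - 15) = (3 + (-4)²)*((-120/(-169) - 159/164) - 15) = (3 + 16)*((-120*(-1/169) - 159*1/164) - 15) = 19*((120/169 - 159/164) - 15) = 19*(-7191/27716 - 15) = 19*(-422931/27716) = -8035689/27716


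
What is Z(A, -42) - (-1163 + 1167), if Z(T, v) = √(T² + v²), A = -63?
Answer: -4 + 21*√13 ≈ 71.717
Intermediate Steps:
Z(A, -42) - (-1163 + 1167) = √((-63)² + (-42)²) - (-1163 + 1167) = √(3969 + 1764) - 1*4 = √5733 - 4 = 21*√13 - 4 = -4 + 21*√13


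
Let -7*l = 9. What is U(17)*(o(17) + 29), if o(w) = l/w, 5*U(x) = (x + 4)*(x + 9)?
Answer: 268476/85 ≈ 3158.5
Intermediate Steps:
l = -9/7 (l = -⅐*9 = -9/7 ≈ -1.2857)
U(x) = (4 + x)*(9 + x)/5 (U(x) = ((x + 4)*(x + 9))/5 = ((4 + x)*(9 + x))/5 = (4 + x)*(9 + x)/5)
o(w) = -9/(7*w)
U(17)*(o(17) + 29) = (36/5 + (⅕)*17² + (13/5)*17)*(-9/7/17 + 29) = (36/5 + (⅕)*289 + 221/5)*(-9/7*1/17 + 29) = (36/5 + 289/5 + 221/5)*(-9/119 + 29) = (546/5)*(3442/119) = 268476/85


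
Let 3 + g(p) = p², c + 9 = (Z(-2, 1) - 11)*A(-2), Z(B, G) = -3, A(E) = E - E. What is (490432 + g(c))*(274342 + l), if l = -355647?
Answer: -39880915550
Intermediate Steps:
A(E) = 0
c = -9 (c = -9 + (-3 - 11)*0 = -9 - 14*0 = -9 + 0 = -9)
g(p) = -3 + p²
(490432 + g(c))*(274342 + l) = (490432 + (-3 + (-9)²))*(274342 - 355647) = (490432 + (-3 + 81))*(-81305) = (490432 + 78)*(-81305) = 490510*(-81305) = -39880915550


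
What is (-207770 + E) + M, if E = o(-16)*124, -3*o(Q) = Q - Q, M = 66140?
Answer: -141630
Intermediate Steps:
o(Q) = 0 (o(Q) = -(Q - Q)/3 = -⅓*0 = 0)
E = 0 (E = 0*124 = 0)
(-207770 + E) + M = (-207770 + 0) + 66140 = -207770 + 66140 = -141630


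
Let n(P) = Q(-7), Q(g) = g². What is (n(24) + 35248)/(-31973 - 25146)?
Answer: -35297/57119 ≈ -0.61796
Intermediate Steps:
n(P) = 49 (n(P) = (-7)² = 49)
(n(24) + 35248)/(-31973 - 25146) = (49 + 35248)/(-31973 - 25146) = 35297/(-57119) = 35297*(-1/57119) = -35297/57119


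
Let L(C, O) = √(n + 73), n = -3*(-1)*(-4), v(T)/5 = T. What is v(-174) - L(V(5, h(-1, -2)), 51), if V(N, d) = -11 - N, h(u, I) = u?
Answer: -870 - √61 ≈ -877.81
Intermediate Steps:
v(T) = 5*T
n = -12 (n = 3*(-4) = -12)
L(C, O) = √61 (L(C, O) = √(-12 + 73) = √61)
v(-174) - L(V(5, h(-1, -2)), 51) = 5*(-174) - √61 = -870 - √61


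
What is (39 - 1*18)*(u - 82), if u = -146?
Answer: -4788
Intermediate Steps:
(39 - 1*18)*(u - 82) = (39 - 1*18)*(-146 - 82) = (39 - 18)*(-228) = 21*(-228) = -4788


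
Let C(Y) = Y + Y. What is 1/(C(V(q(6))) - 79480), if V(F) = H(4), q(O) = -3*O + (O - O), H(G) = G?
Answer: -1/79472 ≈ -1.2583e-5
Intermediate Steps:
q(O) = -3*O (q(O) = -3*O + 0 = -3*O)
V(F) = 4
C(Y) = 2*Y
1/(C(V(q(6))) - 79480) = 1/(2*4 - 79480) = 1/(8 - 79480) = 1/(-79472) = -1/79472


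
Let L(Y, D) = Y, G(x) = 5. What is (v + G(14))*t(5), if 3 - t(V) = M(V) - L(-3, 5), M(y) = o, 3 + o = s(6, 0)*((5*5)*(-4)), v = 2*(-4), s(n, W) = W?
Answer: -9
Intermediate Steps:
v = -8
o = -3 (o = -3 + 0*((5*5)*(-4)) = -3 + 0*(25*(-4)) = -3 + 0*(-100) = -3 + 0 = -3)
M(y) = -3
t(V) = 3 (t(V) = 3 - (-3 - 1*(-3)) = 3 - (-3 + 3) = 3 - 1*0 = 3 + 0 = 3)
(v + G(14))*t(5) = (-8 + 5)*3 = -3*3 = -9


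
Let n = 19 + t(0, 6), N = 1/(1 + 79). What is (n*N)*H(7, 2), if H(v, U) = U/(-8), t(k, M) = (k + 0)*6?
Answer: -19/320 ≈ -0.059375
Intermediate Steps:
t(k, M) = 6*k (t(k, M) = k*6 = 6*k)
N = 1/80 ≈ 0.012500
H(v, U) = -U/8 (H(v, U) = U*(-⅛) = -U/8)
n = 19 (n = 19 + 6*0 = 19 + 0 = 19)
(n*N)*H(7, 2) = (19*(1/80))*(-⅛*2) = (19/80)*(-¼) = -19/320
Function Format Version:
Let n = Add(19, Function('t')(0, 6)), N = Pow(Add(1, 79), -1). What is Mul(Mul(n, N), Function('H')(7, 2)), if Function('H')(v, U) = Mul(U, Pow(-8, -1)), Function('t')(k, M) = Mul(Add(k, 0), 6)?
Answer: Rational(-19, 320) ≈ -0.059375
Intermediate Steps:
Function('t')(k, M) = Mul(6, k) (Function('t')(k, M) = Mul(k, 6) = Mul(6, k))
N = Rational(1, 80) (N = Pow(80, -1) = Rational(1, 80) ≈ 0.012500)
Function('H')(v, U) = Mul(Rational(-1, 8), U) (Function('H')(v, U) = Mul(U, Rational(-1, 8)) = Mul(Rational(-1, 8), U))
n = 19 (n = Add(19, Mul(6, 0)) = Add(19, 0) = 19)
Mul(Mul(n, N), Function('H')(7, 2)) = Mul(Mul(19, Rational(1, 80)), Mul(Rational(-1, 8), 2)) = Mul(Rational(19, 80), Rational(-1, 4)) = Rational(-19, 320)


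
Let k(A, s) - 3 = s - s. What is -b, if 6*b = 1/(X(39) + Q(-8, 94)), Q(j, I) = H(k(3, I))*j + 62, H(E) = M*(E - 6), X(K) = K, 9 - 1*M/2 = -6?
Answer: -1/4926 ≈ -0.00020300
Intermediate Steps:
M = 30 (M = 18 - 2*(-6) = 18 + 12 = 30)
k(A, s) = 3 (k(A, s) = 3 + (s - s) = 3 + 0 = 3)
H(E) = -180 + 30*E (H(E) = 30*(E - 6) = 30*(-6 + E) = -180 + 30*E)
Q(j, I) = 62 - 90*j (Q(j, I) = (-180 + 30*3)*j + 62 = (-180 + 90)*j + 62 = -90*j + 62 = 62 - 90*j)
b = 1/4926 (b = 1/(6*(39 + (62 - 90*(-8)))) = 1/(6*(39 + (62 + 720))) = 1/(6*(39 + 782)) = (⅙)/821 = (⅙)*(1/821) = 1/4926 ≈ 0.00020300)
-b = -1*1/4926 = -1/4926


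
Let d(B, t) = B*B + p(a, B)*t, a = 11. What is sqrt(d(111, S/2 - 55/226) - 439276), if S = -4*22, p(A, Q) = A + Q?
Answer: I*sqrt(5520711502)/113 ≈ 657.54*I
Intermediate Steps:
S = -88
d(B, t) = B**2 + t*(11 + B) (d(B, t) = B*B + (11 + B)*t = B**2 + t*(11 + B))
sqrt(d(111, S/2 - 55/226) - 439276) = sqrt((111**2 + (-88/2 - 55/226)*(11 + 111)) - 439276) = sqrt((12321 + (-88*1/2 - 55*1/226)*122) - 439276) = sqrt((12321 + (-44 - 55/226)*122) - 439276) = sqrt((12321 - 9999/226*122) - 439276) = sqrt((12321 - 609939/113) - 439276) = sqrt(782334/113 - 439276) = sqrt(-48855854/113) = I*sqrt(5520711502)/113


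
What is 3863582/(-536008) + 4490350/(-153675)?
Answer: -60011989733/1647420588 ≈ -36.428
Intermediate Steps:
3863582/(-536008) + 4490350/(-153675) = 3863582*(-1/536008) + 4490350*(-1/153675) = -1931791/268004 - 179614/6147 = -60011989733/1647420588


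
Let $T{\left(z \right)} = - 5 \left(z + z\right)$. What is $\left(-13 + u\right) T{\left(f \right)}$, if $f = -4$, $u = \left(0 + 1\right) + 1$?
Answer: $-440$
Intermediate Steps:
$u = 2$ ($u = 1 + 1 = 2$)
$T{\left(z \right)} = - 10 z$ ($T{\left(z \right)} = - 5 \cdot 2 z = - 10 z$)
$\left(-13 + u\right) T{\left(f \right)} = \left(-13 + 2\right) \left(\left(-10\right) \left(-4\right)\right) = \left(-11\right) 40 = -440$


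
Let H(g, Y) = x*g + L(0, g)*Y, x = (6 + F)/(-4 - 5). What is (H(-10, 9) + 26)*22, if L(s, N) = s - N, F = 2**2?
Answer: 25168/9 ≈ 2796.4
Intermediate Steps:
F = 4
x = -10/9 (x = (6 + 4)/(-4 - 5) = 10/(-9) = 10*(-1/9) = -10/9 ≈ -1.1111)
H(g, Y) = -10*g/9 - Y*g (H(g, Y) = -10*g/9 + (0 - g)*Y = -10*g/9 + (-g)*Y = -10*g/9 - Y*g)
(H(-10, 9) + 26)*22 = ((1/9)*(-10)*(-10 - 9*9) + 26)*22 = ((1/9)*(-10)*(-10 - 81) + 26)*22 = ((1/9)*(-10)*(-91) + 26)*22 = (910/9 + 26)*22 = (1144/9)*22 = 25168/9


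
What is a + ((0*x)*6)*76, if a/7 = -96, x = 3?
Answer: -672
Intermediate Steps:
a = -672 (a = 7*(-96) = -672)
a + ((0*x)*6)*76 = -672 + ((0*3)*6)*76 = -672 + (0*6)*76 = -672 + 0*76 = -672 + 0 = -672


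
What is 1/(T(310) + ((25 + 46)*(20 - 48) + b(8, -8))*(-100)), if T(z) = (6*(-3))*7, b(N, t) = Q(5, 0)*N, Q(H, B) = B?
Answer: 1/198674 ≈ 5.0334e-6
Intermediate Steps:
b(N, t) = 0 (b(N, t) = 0*N = 0)
T(z) = -126 (T(z) = -18*7 = -126)
1/(T(310) + ((25 + 46)*(20 - 48) + b(8, -8))*(-100)) = 1/(-126 + ((25 + 46)*(20 - 48) + 0)*(-100)) = 1/(-126 + (71*(-28) + 0)*(-100)) = 1/(-126 + (-1988 + 0)*(-100)) = 1/(-126 - 1988*(-100)) = 1/(-126 + 198800) = 1/198674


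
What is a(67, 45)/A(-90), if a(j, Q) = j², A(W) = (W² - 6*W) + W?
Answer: 4489/8550 ≈ 0.52503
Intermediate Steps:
A(W) = W² - 5*W
a(67, 45)/A(-90) = 67²/((-90*(-5 - 90))) = 4489/((-90*(-95))) = 4489/8550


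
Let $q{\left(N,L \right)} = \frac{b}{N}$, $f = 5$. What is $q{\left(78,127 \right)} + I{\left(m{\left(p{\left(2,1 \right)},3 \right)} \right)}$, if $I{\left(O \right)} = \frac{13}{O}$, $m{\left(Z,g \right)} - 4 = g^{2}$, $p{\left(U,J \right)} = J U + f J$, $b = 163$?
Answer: $\frac{241}{78} \approx 3.0897$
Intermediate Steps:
$q{\left(N,L \right)} = \frac{163}{N}$
$p{\left(U,J \right)} = 5 J + J U$ ($p{\left(U,J \right)} = J U + 5 J = 5 J + J U$)
$m{\left(Z,g \right)} = 4 + g^{2}$
$q{\left(78,127 \right)} + I{\left(m{\left(p{\left(2,1 \right)},3 \right)} \right)} = \frac{163}{78} + \frac{13}{4 + 3^{2}} = 163 \cdot \frac{1}{78} + \frac{13}{4 + 9} = \frac{163}{78} + \frac{13}{13} = \frac{163}{78} + 13 \cdot \frac{1}{13} = \frac{163}{78} + 1 = \frac{241}{78}$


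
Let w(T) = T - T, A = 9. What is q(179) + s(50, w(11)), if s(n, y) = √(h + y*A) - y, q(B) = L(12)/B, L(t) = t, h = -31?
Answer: 12/179 + I*√31 ≈ 0.067039 + 5.5678*I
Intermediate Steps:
q(B) = 12/B
w(T) = 0
s(n, y) = √(-31 + 9*y) - y (s(n, y) = √(-31 + y*9) - y = √(-31 + 9*y) - y)
q(179) + s(50, w(11)) = 12/179 + (√(-31 + 9*0) - 1*0) = 12*(1/179) + (√(-31 + 0) + 0) = 12/179 + (√(-31) + 0) = 12/179 + (I*√31 + 0) = 12/179 + I*√31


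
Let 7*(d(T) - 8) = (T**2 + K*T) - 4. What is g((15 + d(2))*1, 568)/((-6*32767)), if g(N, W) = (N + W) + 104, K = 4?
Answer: -4873/1376214 ≈ -0.0035409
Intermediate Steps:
d(T) = 52/7 + T**2/7 + 4*T/7 (d(T) = 8 + ((T**2 + 4*T) - 4)/7 = 8 + (-4 + T**2 + 4*T)/7 = 8 + (-4/7 + T**2/7 + 4*T/7) = 52/7 + T**2/7 + 4*T/7)
g(N, W) = 104 + N + W
g((15 + d(2))*1, 568)/((-6*32767)) = (104 + (15 + (52/7 + (1/7)*2**2 + (4/7)*2))*1 + 568)/((-6*32767)) = (104 + (15 + (52/7 + (1/7)*4 + 8/7))*1 + 568)/(-196602) = (104 + (15 + (52/7 + 4/7 + 8/7))*1 + 568)*(-1/196602) = (104 + (15 + 64/7)*1 + 568)*(-1/196602) = (104 + (169/7)*1 + 568)*(-1/196602) = (104 + 169/7 + 568)*(-1/196602) = (4873/7)*(-1/196602) = -4873/1376214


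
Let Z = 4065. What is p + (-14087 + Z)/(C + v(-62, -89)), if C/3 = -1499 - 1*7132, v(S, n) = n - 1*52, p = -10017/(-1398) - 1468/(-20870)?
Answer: 482363793463/63297896070 ≈ 7.6205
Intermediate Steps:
p = 35184509/4862710 (p = -10017*(-1/1398) - 1468*(-1/20870) = 3339/466 + 734/10435 = 35184509/4862710 ≈ 7.2356)
v(S, n) = -52 + n (v(S, n) = n - 52 = -52 + n)
C = -25893 (C = 3*(-1499 - 1*7132) = 3*(-1499 - 7132) = 3*(-8631) = -25893)
p + (-14087 + Z)/(C + v(-62, -89)) = 35184509/4862710 + (-14087 + 4065)/(-25893 + (-52 - 89)) = 35184509/4862710 - 10022/(-25893 - 141) = 35184509/4862710 - 10022/(-26034) = 35184509/4862710 - 10022*(-1/26034) = 35184509/4862710 + 5011/13017 = 482363793463/63297896070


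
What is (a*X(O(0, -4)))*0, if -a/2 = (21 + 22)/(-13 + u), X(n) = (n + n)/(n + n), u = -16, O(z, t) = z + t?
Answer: 0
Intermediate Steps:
O(z, t) = t + z
X(n) = 1 (X(n) = (2*n)/((2*n)) = (2*n)*(1/(2*n)) = 1)
a = 86/29 (a = -2*(21 + 22)/(-13 - 16) = -86/(-29) = -86*(-1)/29 = -2*(-43/29) = 86/29 ≈ 2.9655)
(a*X(O(0, -4)))*0 = ((86/29)*1)*0 = (86/29)*0 = 0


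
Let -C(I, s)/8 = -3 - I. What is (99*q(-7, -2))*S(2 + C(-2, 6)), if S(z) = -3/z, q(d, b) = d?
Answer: 2079/10 ≈ 207.90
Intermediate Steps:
C(I, s) = 24 + 8*I (C(I, s) = -8*(-3 - I) = 24 + 8*I)
(99*q(-7, -2))*S(2 + C(-2, 6)) = (99*(-7))*(-3/(2 + (24 + 8*(-2)))) = -(-2079)/(2 + (24 - 16)) = -(-2079)/(2 + 8) = -(-2079)/10 = -693*(-3/10) = 2079/10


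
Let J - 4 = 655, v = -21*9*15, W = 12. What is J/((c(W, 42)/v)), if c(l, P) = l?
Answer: -622755/4 ≈ -1.5569e+5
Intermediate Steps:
v = -2835 (v = -189*15 = -2835)
J = 659 (J = 4 + 655 = 659)
J/((c(W, 42)/v)) = 659/((12/(-2835))) = 659/((12*(-1/2835))) = 659/(-4/945) = 659*(-945/4) = -622755/4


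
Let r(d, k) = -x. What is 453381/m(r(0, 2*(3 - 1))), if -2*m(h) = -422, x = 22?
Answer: 453381/211 ≈ 2148.7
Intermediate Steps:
r(d, k) = -22 (r(d, k) = -1*22 = -22)
m(h) = 211 (m(h) = -½*(-422) = 211)
453381/m(r(0, 2*(3 - 1))) = 453381/211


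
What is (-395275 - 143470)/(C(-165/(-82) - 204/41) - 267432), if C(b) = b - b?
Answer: 538745/267432 ≈ 2.0145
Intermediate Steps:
C(b) = 0
(-395275 - 143470)/(C(-165/(-82) - 204/41) - 267432) = (-395275 - 143470)/(0 - 267432) = -538745/(-267432) = -538745*(-1/267432) = 538745/267432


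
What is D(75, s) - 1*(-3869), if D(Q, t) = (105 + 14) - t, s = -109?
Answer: 4097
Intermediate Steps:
D(Q, t) = 119 - t
D(75, s) - 1*(-3869) = (119 - 1*(-109)) - 1*(-3869) = (119 + 109) + 3869 = 228 + 3869 = 4097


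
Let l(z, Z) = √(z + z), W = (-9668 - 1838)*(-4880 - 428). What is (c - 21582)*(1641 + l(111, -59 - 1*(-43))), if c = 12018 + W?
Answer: 100206490044 + 61064284*√222 ≈ 1.0112e+11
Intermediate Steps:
W = 61073848 (W = -11506*(-5308) = 61073848)
l(z, Z) = √2*√z (l(z, Z) = √(2*z) = √2*√z)
c = 61085866 (c = 12018 + 61073848 = 61085866)
(c - 21582)*(1641 + l(111, -59 - 1*(-43))) = (61085866 - 21582)*(1641 + √2*√111) = 61064284*(1641 + √222) = 100206490044 + 61064284*√222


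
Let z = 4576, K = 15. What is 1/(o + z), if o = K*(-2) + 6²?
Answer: 1/4582 ≈ 0.00021825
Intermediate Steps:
o = 6 (o = 15*(-2) + 6² = -30 + 36 = 6)
1/(o + z) = 1/(6 + 4576) = 1/4582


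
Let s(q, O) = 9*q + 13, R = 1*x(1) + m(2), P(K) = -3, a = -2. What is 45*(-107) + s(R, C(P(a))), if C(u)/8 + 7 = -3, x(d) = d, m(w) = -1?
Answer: -4802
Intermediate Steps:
C(u) = -80 (C(u) = -56 + 8*(-3) = -56 - 24 = -80)
R = 0 (R = 1*1 - 1 = 1 - 1 = 0)
s(q, O) = 13 + 9*q
45*(-107) + s(R, C(P(a))) = 45*(-107) + (13 + 9*0) = -4815 + (13 + 0) = -4815 + 13 = -4802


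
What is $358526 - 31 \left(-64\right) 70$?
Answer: $497406$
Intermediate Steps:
$358526 - 31 \left(-64\right) 70 = 358526 - \left(-1984\right) 70 = 358526 - -138880 = 358526 + 138880 = 497406$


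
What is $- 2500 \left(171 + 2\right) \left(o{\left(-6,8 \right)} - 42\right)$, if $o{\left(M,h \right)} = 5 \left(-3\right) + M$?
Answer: $27247500$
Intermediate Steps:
$o{\left(M,h \right)} = -15 + M$
$- 2500 \left(171 + 2\right) \left(o{\left(-6,8 \right)} - 42\right) = - 2500 \left(171 + 2\right) \left(\left(-15 - 6\right) - 42\right) = - 2500 \cdot 173 \left(-21 - 42\right) = - 2500 \cdot 173 \left(-63\right) = \left(-2500\right) \left(-10899\right) = 27247500$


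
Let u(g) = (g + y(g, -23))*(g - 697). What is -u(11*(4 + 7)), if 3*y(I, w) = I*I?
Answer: 2880768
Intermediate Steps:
y(I, w) = I²/3 (y(I, w) = (I*I)/3 = I²/3)
u(g) = (-697 + g)*(g + g²/3) (u(g) = (g + g²/3)*(g - 697) = (g + g²/3)*(-697 + g) = (-697 + g)*(g + g²/3))
-u(11*(4 + 7)) = -11*(4 + 7)*(-2091 + (11*(4 + 7))² - 7634*(4 + 7))/3 = -11*11*(-2091 + (11*11)² - 7634*11)/3 = -121*(-2091 + 121² - 694*121)/3 = -121*(-2091 + 14641 - 83974)/3 = -121*(-71424)/3 = -1*(-2880768) = 2880768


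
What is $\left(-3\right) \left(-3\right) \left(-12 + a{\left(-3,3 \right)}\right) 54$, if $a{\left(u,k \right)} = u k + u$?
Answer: $-11664$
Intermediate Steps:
$a{\left(u,k \right)} = u + k u$ ($a{\left(u,k \right)} = k u + u = u + k u$)
$\left(-3\right) \left(-3\right) \left(-12 + a{\left(-3,3 \right)}\right) 54 = \left(-3\right) \left(-3\right) \left(-12 - 3 \left(1 + 3\right)\right) 54 = 9 \left(-12 - 12\right) 54 = 9 \left(-24\right) 54 = \left(-216\right) 54 = -11664$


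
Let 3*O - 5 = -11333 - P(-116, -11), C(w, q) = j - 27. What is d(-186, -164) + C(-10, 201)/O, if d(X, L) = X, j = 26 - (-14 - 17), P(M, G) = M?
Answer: -1042761/5606 ≈ -186.01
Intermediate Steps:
j = 57 (j = 26 - 1*(-31) = 26 + 31 = 57)
C(w, q) = 30 (C(w, q) = 57 - 27 = 30)
O = -11212/3 (O = 5/3 + (-11333 - 1*(-116))/3 = 5/3 + (-11333 + 116)/3 = 5/3 + (1/3)*(-11217) = 5/3 - 3739 = -11212/3 ≈ -3737.3)
d(-186, -164) + C(-10, 201)/O = -186 + 30/(-11212/3) = -186 + 30*(-3/11212) = -186 - 45/5606 = -1042761/5606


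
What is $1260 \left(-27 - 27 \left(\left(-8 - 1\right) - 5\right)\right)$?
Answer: $442260$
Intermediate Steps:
$1260 \left(-27 - 27 \left(\left(-8 - 1\right) - 5\right)\right) = 1260 \left(-27 - 27 \left(-9 - 5\right)\right) = 1260 \left(-27 - -378\right) = 1260 \left(-27 + 378\right) = 1260 \cdot 351 = 442260$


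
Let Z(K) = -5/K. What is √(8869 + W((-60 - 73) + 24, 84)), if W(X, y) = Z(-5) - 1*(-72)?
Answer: √8942 ≈ 94.562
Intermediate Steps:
W(X, y) = 73 (W(X, y) = -5/(-5) - 1*(-72) = -5*(-⅕) + 72 = 1 + 72 = 73)
√(8869 + W((-60 - 73) + 24, 84)) = √(8869 + 73) = √8942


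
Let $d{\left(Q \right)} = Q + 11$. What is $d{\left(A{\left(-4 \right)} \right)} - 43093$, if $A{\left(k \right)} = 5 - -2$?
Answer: $-43075$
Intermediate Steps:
$A{\left(k \right)} = 7$ ($A{\left(k \right)} = 5 + 2 = 7$)
$d{\left(Q \right)} = 11 + Q$
$d{\left(A{\left(-4 \right)} \right)} - 43093 = \left(11 + 7\right) - 43093 = 18 - 43093 = -43075$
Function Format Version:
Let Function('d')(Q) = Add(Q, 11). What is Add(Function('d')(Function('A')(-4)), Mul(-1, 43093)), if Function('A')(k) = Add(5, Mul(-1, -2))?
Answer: -43075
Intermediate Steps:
Function('A')(k) = 7 (Function('A')(k) = Add(5, 2) = 7)
Function('d')(Q) = Add(11, Q)
Add(Function('d')(Function('A')(-4)), Mul(-1, 43093)) = Add(Add(11, 7), Mul(-1, 43093)) = Add(18, -43093) = -43075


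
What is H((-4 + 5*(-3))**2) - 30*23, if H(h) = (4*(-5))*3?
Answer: -750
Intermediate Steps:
H(h) = -60 (H(h) = -20*3 = -60)
H((-4 + 5*(-3))**2) - 30*23 = -60 - 30*23 = -60 - 690 = -750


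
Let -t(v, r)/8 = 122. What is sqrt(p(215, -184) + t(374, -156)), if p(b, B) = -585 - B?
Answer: 9*I*sqrt(17) ≈ 37.108*I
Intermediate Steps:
t(v, r) = -976 (t(v, r) = -8*122 = -976)
sqrt(p(215, -184) + t(374, -156)) = sqrt((-585 - 1*(-184)) - 976) = sqrt((-585 + 184) - 976) = sqrt(-401 - 976) = sqrt(-1377) = 9*I*sqrt(17)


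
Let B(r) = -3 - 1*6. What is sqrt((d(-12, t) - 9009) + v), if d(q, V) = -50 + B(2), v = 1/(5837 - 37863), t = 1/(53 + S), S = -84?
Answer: I*sqrt(9300727313994)/32026 ≈ 95.226*I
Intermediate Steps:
t = -1/31 (t = 1/(53 - 84) = 1/(-31) = -1/31 ≈ -0.032258)
v = -1/32026 (v = 1/(-32026) = -1/32026 ≈ -3.1225e-5)
B(r) = -9 (B(r) = -3 - 6 = -9)
d(q, V) = -59 (d(q, V) = -50 - 9 = -59)
sqrt((d(-12, t) - 9009) + v) = sqrt((-59 - 9009) - 1/32026) = sqrt(-9068 - 1/32026) = sqrt(-290411769/32026) = I*sqrt(9300727313994)/32026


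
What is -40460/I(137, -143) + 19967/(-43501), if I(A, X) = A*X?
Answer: 33387243/20786051 ≈ 1.6062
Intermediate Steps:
-40460/I(137, -143) + 19967/(-43501) = -40460/(137*(-143)) + 19967/(-43501) = -40460/(-19591) + 19967*(-1/43501) = -40460*(-1/19591) - 487/1061 = 40460/19591 - 487/1061 = 33387243/20786051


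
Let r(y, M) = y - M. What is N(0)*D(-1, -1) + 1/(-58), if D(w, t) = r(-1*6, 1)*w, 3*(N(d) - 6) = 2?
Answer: 8117/174 ≈ 46.649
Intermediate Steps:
N(d) = 20/3 (N(d) = 6 + (⅓)*2 = 6 + ⅔ = 20/3)
D(w, t) = -7*w (D(w, t) = (-1*6 - 1*1)*w = (-6 - 1)*w = -7*w)
N(0)*D(-1, -1) + 1/(-58) = 20*(-7*(-1))/3 + 1/(-58) = (20/3)*7 - 1/58 = 140/3 - 1/58 = 8117/174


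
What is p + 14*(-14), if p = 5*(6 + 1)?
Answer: -161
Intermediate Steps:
p = 35 (p = 5*7 = 35)
p + 14*(-14) = 35 + 14*(-14) = 35 - 196 = -161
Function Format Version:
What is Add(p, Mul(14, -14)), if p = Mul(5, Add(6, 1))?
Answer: -161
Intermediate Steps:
p = 35 (p = Mul(5, 7) = 35)
Add(p, Mul(14, -14)) = Add(35, Mul(14, -14)) = Add(35, -196) = -161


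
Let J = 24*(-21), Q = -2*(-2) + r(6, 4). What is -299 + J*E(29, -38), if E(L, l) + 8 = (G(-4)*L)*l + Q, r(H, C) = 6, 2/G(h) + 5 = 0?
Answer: -1117351/5 ≈ -2.2347e+5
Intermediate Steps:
G(h) = -2/5 (G(h) = 2/(-5 + 0) = 2/(-5) = 2*(-1/5) = -2/5)
Q = 10 (Q = -2*(-2) + 6 = 4 + 6 = 10)
J = -504
E(L, l) = 2 - 2*L*l/5 (E(L, l) = -8 + ((-2*L/5)*l + 10) = -8 + (-2*L*l/5 + 10) = -8 + (10 - 2*L*l/5) = 2 - 2*L*l/5)
-299 + J*E(29, -38) = -299 - 504*(2 - 2/5*29*(-38)) = -299 - 504*(2 + 2204/5) = -299 - 504*2214/5 = -299 - 1115856/5 = -1117351/5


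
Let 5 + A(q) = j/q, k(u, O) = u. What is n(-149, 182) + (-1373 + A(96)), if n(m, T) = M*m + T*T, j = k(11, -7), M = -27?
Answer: 3433835/96 ≈ 35769.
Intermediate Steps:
j = 11
n(m, T) = T² - 27*m (n(m, T) = -27*m + T*T = -27*m + T² = T² - 27*m)
A(q) = -5 + 11/q
n(-149, 182) + (-1373 + A(96)) = (182² - 27*(-149)) + (-1373 + (-5 + 11/96)) = (33124 + 4023) + (-1373 + (-5 + 11*(1/96))) = 37147 + (-1373 + (-5 + 11/96)) = 37147 + (-1373 - 469/96) = 37147 - 132277/96 = 3433835/96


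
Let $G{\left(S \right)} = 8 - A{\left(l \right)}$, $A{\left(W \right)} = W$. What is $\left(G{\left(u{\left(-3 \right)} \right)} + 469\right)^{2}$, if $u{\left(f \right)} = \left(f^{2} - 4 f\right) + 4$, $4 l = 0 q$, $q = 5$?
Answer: $227529$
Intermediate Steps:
$l = 0$ ($l = \frac{0 \cdot 5}{4} = \frac{1}{4} \cdot 0 = 0$)
$u{\left(f \right)} = 4 + f^{2} - 4 f$
$G{\left(S \right)} = 8$ ($G{\left(S \right)} = 8 - 0 = 8 + 0 = 8$)
$\left(G{\left(u{\left(-3 \right)} \right)} + 469\right)^{2} = \left(8 + 469\right)^{2} = 477^{2} = 227529$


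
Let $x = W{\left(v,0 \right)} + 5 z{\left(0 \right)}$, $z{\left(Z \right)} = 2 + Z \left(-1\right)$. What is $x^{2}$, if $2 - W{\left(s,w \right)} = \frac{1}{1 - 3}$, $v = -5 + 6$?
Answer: $\frac{625}{4} \approx 156.25$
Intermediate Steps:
$v = 1$
$W{\left(s,w \right)} = \frac{5}{2}$ ($W{\left(s,w \right)} = 2 - \frac{1}{1 - 3} = 2 - \frac{1}{-2} = 2 - - \frac{1}{2} = 2 + \frac{1}{2} = \frac{5}{2}$)
$z{\left(Z \right)} = 2 - Z$
$x = \frac{25}{2}$ ($x = \frac{5}{2} + 5 \left(2 - 0\right) = \frac{5}{2} + 5 \left(2 + 0\right) = \frac{5}{2} + 5 \cdot 2 = \frac{5}{2} + 10 = \frac{25}{2} \approx 12.5$)
$x^{2} = \left(\frac{25}{2}\right)^{2} = \frac{625}{4}$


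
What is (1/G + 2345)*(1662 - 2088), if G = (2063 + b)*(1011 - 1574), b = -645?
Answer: -398755857777/399167 ≈ -9.9897e+5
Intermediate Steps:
G = -798334 (G = (2063 - 645)*(1011 - 1574) = 1418*(-563) = -798334)
(1/G + 2345)*(1662 - 2088) = (1/(-798334) + 2345)*(1662 - 2088) = (-1/798334 + 2345)*(-426) = (1872093229/798334)*(-426) = -398755857777/399167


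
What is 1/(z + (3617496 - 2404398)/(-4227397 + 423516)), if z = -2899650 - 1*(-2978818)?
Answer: 3803881/301144437910 ≈ 1.2631e-5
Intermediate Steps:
z = 79168 (z = -2899650 + 2978818 = 79168)
1/(z + (3617496 - 2404398)/(-4227397 + 423516)) = 1/(79168 + (3617496 - 2404398)/(-4227397 + 423516)) = 1/(79168 + 1213098/(-3803881)) = 1/(79168 + 1213098*(-1/3803881)) = 1/(79168 - 1213098/3803881) = 1/(301144437910/3803881) = 3803881/301144437910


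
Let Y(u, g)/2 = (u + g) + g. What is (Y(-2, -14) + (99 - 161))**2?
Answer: 14884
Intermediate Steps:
Y(u, g) = 2*u + 4*g (Y(u, g) = 2*((u + g) + g) = 2*((g + u) + g) = 2*(u + 2*g) = 2*u + 4*g)
(Y(-2, -14) + (99 - 161))**2 = ((2*(-2) + 4*(-14)) + (99 - 161))**2 = ((-4 - 56) - 62)**2 = (-60 - 62)**2 = (-122)**2 = 14884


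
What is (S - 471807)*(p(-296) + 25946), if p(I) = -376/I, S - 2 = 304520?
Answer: -160601796965/37 ≈ -4.3406e+9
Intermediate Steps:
S = 304522 (S = 2 + 304520 = 304522)
(S - 471807)*(p(-296) + 25946) = (304522 - 471807)*(-376/(-296) + 25946) = -167285*(-376*(-1/296) + 25946) = -167285*(47/37 + 25946) = -167285*960049/37 = -160601796965/37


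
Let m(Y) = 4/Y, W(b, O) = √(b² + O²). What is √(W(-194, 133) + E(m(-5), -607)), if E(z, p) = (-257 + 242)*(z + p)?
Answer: √(9117 + 5*√2213) ≈ 96.707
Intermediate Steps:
W(b, O) = √(O² + b²)
E(z, p) = -15*p - 15*z (E(z, p) = -15*(p + z) = -15*p - 15*z)
√(W(-194, 133) + E(m(-5), -607)) = √(√(133² + (-194)²) + (-15*(-607) - 60/(-5))) = √(√(17689 + 37636) + (9105 - 60*(-1)/5)) = √(√55325 + (9105 - 15*(-⅘))) = √(5*√2213 + (9105 + 12)) = √(5*√2213 + 9117) = √(9117 + 5*√2213)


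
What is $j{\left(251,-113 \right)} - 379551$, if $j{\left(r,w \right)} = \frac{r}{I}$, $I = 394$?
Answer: $- \frac{149542843}{394} \approx -3.7955 \cdot 10^{5}$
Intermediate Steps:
$j{\left(r,w \right)} = \frac{r}{394}$
$j{\left(251,-113 \right)} - 379551 = \frac{1}{394} \cdot 251 - 379551 = \frac{251}{394} - 379551 = - \frac{149542843}{394}$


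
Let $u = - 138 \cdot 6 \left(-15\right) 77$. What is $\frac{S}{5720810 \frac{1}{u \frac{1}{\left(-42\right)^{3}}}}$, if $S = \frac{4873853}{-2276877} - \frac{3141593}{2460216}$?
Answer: $\frac{146768765159369}{19033228625142283104} \approx 7.7112 \cdot 10^{-6}$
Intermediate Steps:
$S = - \frac{6381250659103}{1867203075144}$ ($S = 4873853 \left(- \frac{1}{2276877}\right) - \frac{3141593}{2460216} = - \frac{4873853}{2276877} - \frac{3141593}{2460216} = - \frac{6381250659103}{1867203075144} \approx -3.4175$)
$u = 956340$ ($u = \left(-138\right) \left(-90\right) 77 = 12420 \cdot 77 = 956340$)
$\frac{S}{5720810 \frac{1}{u \frac{1}{\left(-42\right)^{3}}}} = - \frac{6381250659103}{1867203075144 \frac{5720810}{956340 \frac{1}{\left(-42\right)^{3}}}} = - \frac{6381250659103}{1867203075144 \frac{5720810}{956340 \frac{1}{-74088}}} = - \frac{6381250659103}{1867203075144 \frac{5720810}{956340 \left(- \frac{1}{74088}\right)}} = - \frac{6381250659103}{1867203075144 \frac{5720810}{- \frac{1265}{98}}} = - \frac{6381250659103}{1867203075144 \cdot 5720810 \left(- \frac{98}{1265}\right)} = - \frac{6381250659103}{1867203075144 \left(- \frac{112127876}{253}\right)} = \left(- \frac{6381250659103}{1867203075144}\right) \left(- \frac{253}{112127876}\right) = \frac{146768765159369}{19033228625142283104}$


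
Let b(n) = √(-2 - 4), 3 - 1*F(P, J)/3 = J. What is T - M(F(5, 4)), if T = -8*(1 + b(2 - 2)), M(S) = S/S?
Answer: -9 - 8*I*√6 ≈ -9.0 - 19.596*I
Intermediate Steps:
F(P, J) = 9 - 3*J
M(S) = 1
b(n) = I*√6 (b(n) = √(-6) = I*√6)
T = -8 - 8*I*√6 (T = -8*(1 + I*√6) = -8 - 8*I*√6 ≈ -8.0 - 19.596*I)
T - M(F(5, 4)) = (-8 - 8*I*√6) - 1*1 = (-8 - 8*I*√6) - 1 = -9 - 8*I*√6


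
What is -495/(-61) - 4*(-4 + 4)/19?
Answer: 495/61 ≈ 8.1147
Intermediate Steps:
-495/(-61) - 4*(-4 + 4)/19 = -495*(-1/61) - 4*0*(1/19) = 495/61 + 0*(1/19) = 495/61 + 0 = 495/61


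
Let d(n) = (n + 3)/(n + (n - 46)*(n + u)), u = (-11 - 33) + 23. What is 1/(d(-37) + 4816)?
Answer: 281/1353294 ≈ 0.00020764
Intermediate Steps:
u = -21 (u = -44 + 23 = -21)
d(n) = (3 + n)/(n + (-46 + n)*(-21 + n)) (d(n) = (n + 3)/(n + (n - 46)*(n - 21)) = (3 + n)/(n + (-46 + n)*(-21 + n)))
1/(d(-37) + 4816) = 1/((3 - 37)/(966 + (-37)**2 - 66*(-37)) + 4816) = 1/(-34/(966 + 1369 + 2442) + 4816) = 1/(-34/4777 + 4816) = 1/((1/4777)*(-34) + 4816) = 1/(-2/281 + 4816) = 1/(1353294/281) = 281/1353294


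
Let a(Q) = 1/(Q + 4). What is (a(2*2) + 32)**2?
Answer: 66049/64 ≈ 1032.0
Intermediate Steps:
a(Q) = 1/(4 + Q)
(a(2*2) + 32)**2 = (1/(4 + 2*2) + 32)**2 = (1/(4 + 4) + 32)**2 = (1/8 + 32)**2 = (257/8)**2 = 66049/64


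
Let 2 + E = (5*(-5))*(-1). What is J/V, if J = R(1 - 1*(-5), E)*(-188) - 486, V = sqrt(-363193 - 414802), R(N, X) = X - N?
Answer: 3682*I*sqrt(777995)/777995 ≈ 4.1744*I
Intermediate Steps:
E = 23 (E = -2 + (5*(-5))*(-1) = -2 - 25*(-1) = -2 + 25 = 23)
V = I*sqrt(777995) (V = sqrt(-777995) = I*sqrt(777995) ≈ 882.04*I)
J = -3682 (J = (23 - (1 - 1*(-5)))*(-188) - 486 = (23 - (1 + 5))*(-188) - 486 = (23 - 1*6)*(-188) - 486 = (23 - 6)*(-188) - 486 = 17*(-188) - 486 = -3196 - 486 = -3682)
J/V = -3682*(-I*sqrt(777995)/777995) = -(-3682)*I*sqrt(777995)/777995 = 3682*I*sqrt(777995)/777995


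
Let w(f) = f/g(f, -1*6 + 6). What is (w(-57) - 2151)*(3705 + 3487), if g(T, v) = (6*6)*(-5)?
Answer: -232015718/15 ≈ -1.5468e+7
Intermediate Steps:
g(T, v) = -180 (g(T, v) = 36*(-5) = -180)
w(f) = -f/180 (w(f) = f/(-180) = f*(-1/180) = -f/180)
(w(-57) - 2151)*(3705 + 3487) = (-1/180*(-57) - 2151)*(3705 + 3487) = (19/60 - 2151)*7192 = -129041/60*7192 = -232015718/15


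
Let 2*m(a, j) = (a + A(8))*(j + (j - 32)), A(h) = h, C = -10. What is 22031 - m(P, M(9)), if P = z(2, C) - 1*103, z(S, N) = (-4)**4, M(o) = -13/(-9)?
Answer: 219370/9 ≈ 24374.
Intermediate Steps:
M(o) = 13/9 (M(o) = -13*(-1/9) = 13/9)
z(S, N) = 256
P = 153 (P = 256 - 1*103 = 256 - 103 = 153)
m(a, j) = (-32 + 2*j)*(8 + a)/2 (m(a, j) = ((a + 8)*(j + (j - 32)))/2 = ((8 + a)*(j + (-32 + j)))/2 = ((8 + a)*(-32 + 2*j))/2 = ((-32 + 2*j)*(8 + a))/2 = (-32 + 2*j)*(8 + a)/2)
22031 - m(P, M(9)) = 22031 - (-128 - 16*153 + 8*(13/9) + 153*(13/9)) = 22031 - (-128 - 2448 + 104/9 + 221) = 22031 - 1*(-21091/9) = 22031 + 21091/9 = 219370/9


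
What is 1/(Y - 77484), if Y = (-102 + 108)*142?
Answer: -1/76632 ≈ -1.3049e-5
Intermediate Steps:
Y = 852 (Y = 6*142 = 852)
1/(Y - 77484) = 1/(852 - 77484) = 1/(-76632) = -1/76632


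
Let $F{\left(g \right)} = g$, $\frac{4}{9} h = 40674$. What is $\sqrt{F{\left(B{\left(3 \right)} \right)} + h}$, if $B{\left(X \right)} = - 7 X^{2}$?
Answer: $\frac{3 \sqrt{40646}}{2} \approx 302.41$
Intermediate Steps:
$h = \frac{183033}{2}$ ($h = \frac{9}{4} \cdot 40674 = \frac{183033}{2} \approx 91517.0$)
$\sqrt{F{\left(B{\left(3 \right)} \right)} + h} = \sqrt{- 7 \cdot 3^{2} + \frac{183033}{2}} = \sqrt{\left(-7\right) 9 + \frac{183033}{2}} = \sqrt{-63 + \frac{183033}{2}} = \sqrt{\frac{182907}{2}} = \frac{3 \sqrt{40646}}{2}$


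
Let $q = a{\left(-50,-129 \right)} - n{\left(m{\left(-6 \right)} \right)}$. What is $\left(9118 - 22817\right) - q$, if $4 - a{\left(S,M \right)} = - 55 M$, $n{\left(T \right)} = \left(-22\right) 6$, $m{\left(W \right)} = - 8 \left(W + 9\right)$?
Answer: $-6740$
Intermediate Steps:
$m{\left(W \right)} = -72 - 8 W$ ($m{\left(W \right)} = - 8 \left(9 + W\right) = -72 - 8 W$)
$n{\left(T \right)} = -132$
$a{\left(S,M \right)} = 4 + 55 M$ ($a{\left(S,M \right)} = 4 - - 55 M = 4 + 55 M$)
$q = -6959$ ($q = \left(4 + 55 \left(-129\right)\right) - -132 = \left(4 - 7095\right) + 132 = -7091 + 132 = -6959$)
$\left(9118 - 22817\right) - q = \left(9118 - 22817\right) - -6959 = \left(9118 - 22817\right) + 6959 = -13699 + 6959 = -6740$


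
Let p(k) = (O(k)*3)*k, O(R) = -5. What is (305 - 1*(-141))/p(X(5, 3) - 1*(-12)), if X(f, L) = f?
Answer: -446/255 ≈ -1.7490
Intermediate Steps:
p(k) = -15*k (p(k) = (-5*3)*k = -15*k)
(305 - 1*(-141))/p(X(5, 3) - 1*(-12)) = (305 - 1*(-141))/((-15*(5 - 1*(-12)))) = (305 + 141)/((-15*(5 + 12))) = 446/((-15*17)) = 446/(-255) = 446*(-1/255) = -446/255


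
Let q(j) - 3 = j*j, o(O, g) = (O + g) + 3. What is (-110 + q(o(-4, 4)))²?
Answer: 9604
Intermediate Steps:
o(O, g) = 3 + O + g
q(j) = 3 + j² (q(j) = 3 + j*j = 3 + j²)
(-110 + q(o(-4, 4)))² = (-110 + (3 + (3 - 4 + 4)²))² = (-110 + (3 + 3²))² = (-110 + (3 + 9))² = (-110 + 12)² = (-98)² = 9604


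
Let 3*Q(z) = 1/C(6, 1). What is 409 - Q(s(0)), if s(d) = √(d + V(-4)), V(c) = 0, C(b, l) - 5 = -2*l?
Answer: 3680/9 ≈ 408.89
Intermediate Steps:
C(b, l) = 5 - 2*l
s(d) = √d (s(d) = √(d + 0) = √d)
Q(z) = ⅑ (Q(z) = 1/(3*(5 - 2*1)) = 1/(3*(5 - 2)) = (⅓)/3 = (⅓)*(⅓) = ⅑)
409 - Q(s(0)) = 409 - 1*⅑ = 409 - ⅑ = 3680/9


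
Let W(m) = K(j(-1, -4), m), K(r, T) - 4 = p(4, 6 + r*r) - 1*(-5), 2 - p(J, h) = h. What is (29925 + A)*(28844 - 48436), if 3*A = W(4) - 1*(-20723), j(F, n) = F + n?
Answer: -721494992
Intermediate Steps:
p(J, h) = 2 - h
K(r, T) = 5 - r² (K(r, T) = 4 + ((2 - (6 + r*r)) - 1*(-5)) = 4 + ((2 - (6 + r²)) + 5) = 4 + ((2 + (-6 - r²)) + 5) = 4 + ((-4 - r²) + 5) = 4 + (1 - r²) = 5 - r²)
W(m) = -20 (W(m) = 5 - (-1 - 4)² = 5 - 1*(-5)² = 5 - 1*25 = 5 - 25 = -20)
A = 6901 (A = (-20 - 1*(-20723))/3 = (-20 + 20723)/3 = (⅓)*20703 = 6901)
(29925 + A)*(28844 - 48436) = (29925 + 6901)*(28844 - 48436) = 36826*(-19592) = -721494992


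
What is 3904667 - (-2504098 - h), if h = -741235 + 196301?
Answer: 5863831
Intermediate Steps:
h = -544934
3904667 - (-2504098 - h) = 3904667 - (-2504098 - 1*(-544934)) = 3904667 - (-2504098 + 544934) = 3904667 - 1*(-1959164) = 3904667 + 1959164 = 5863831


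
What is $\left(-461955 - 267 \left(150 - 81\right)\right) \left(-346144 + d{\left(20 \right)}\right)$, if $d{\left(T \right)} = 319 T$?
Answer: $163215150792$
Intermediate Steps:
$\left(-461955 - 267 \left(150 - 81\right)\right) \left(-346144 + d{\left(20 \right)}\right) = \left(-461955 - 267 \left(150 - 81\right)\right) \left(-346144 + 319 \cdot 20\right) = \left(-461955 - 18423\right) \left(-346144 + 6380\right) = \left(-461955 - 18423\right) \left(-339764\right) = \left(-480378\right) \left(-339764\right) = 163215150792$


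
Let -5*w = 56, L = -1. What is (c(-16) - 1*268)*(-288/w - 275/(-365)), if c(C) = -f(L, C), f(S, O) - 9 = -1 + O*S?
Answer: -54100/7 ≈ -7728.6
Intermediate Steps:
w = -56/5 (w = -⅕*56 = -56/5 ≈ -11.200)
f(S, O) = 8 + O*S (f(S, O) = 9 + (-1 + O*S) = 8 + O*S)
c(C) = -8 + C (c(C) = -(8 + C*(-1)) = -(8 - C) = -8 + C)
(c(-16) - 1*268)*(-288/w - 275/(-365)) = ((-8 - 16) - 1*268)*(-288/(-56/5) - 275/(-365)) = (-24 - 268)*(-288*(-5/56) - 275*(-1/365)) = -292*(180/7 + 55/73) = -292*13525/511 = -54100/7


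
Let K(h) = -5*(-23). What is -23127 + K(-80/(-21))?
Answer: -23012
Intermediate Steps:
K(h) = 115
-23127 + K(-80/(-21)) = -23127 + 115 = -23012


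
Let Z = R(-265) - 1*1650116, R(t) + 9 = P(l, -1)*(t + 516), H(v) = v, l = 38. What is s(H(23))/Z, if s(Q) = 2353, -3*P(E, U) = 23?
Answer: -7059/4956148 ≈ -0.0014243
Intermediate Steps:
P(E, U) = -23/3 (P(E, U) = -⅓*23 = -23/3)
R(t) = -3965 - 23*t/3 (R(t) = -9 - 23*(t + 516)/3 = -9 - 23*(516 + t)/3 = -9 + (-3956 - 23*t/3) = -3965 - 23*t/3)
Z = -4956148/3 (Z = (-3965 - 23/3*(-265)) - 1*1650116 = (-3965 + 6095/3) - 1650116 = -5800/3 - 1650116 = -4956148/3 ≈ -1.6521e+6)
s(H(23))/Z = 2353/(-4956148/3) = 2353*(-3/4956148) = -7059/4956148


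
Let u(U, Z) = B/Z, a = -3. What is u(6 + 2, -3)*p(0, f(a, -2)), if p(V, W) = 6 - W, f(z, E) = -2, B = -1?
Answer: 8/3 ≈ 2.6667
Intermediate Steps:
u(U, Z) = -1/Z
u(6 + 2, -3)*p(0, f(a, -2)) = (-1/(-3))*(6 - 1*(-2)) = (-1*(-⅓))*(6 + 2) = (⅓)*8 = 8/3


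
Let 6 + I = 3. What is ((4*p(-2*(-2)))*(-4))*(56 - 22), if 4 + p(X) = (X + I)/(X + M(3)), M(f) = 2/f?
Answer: 14416/7 ≈ 2059.4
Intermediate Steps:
I = -3 (I = -6 + 3 = -3)
p(X) = -4 + (-3 + X)/(⅔ + X) (p(X) = -4 + (X - 3)/(X + 2/3) = -4 + (-3 + X)/(X + 2*(⅓)) = -4 + (-3 + X)/(X + ⅔) = -4 + (-3 + X)/(⅔ + X))
((4*p(-2*(-2)))*(-4))*(56 - 22) = ((4*((-17 - (-18)*(-2))/(2 + 3*(-2*(-2)))))*(-4))*(56 - 22) = ((4*((-17 - 9*4)/(2 + 3*4)))*(-4))*34 = ((4*((-17 - 36)/(2 + 12)))*(-4))*34 = ((4*(-53/14))*(-4))*34 = -106/7*(-4)*34 = (424/7)*34 = 14416/7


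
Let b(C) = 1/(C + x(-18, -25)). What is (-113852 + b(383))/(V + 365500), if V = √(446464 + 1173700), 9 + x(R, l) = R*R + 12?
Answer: -1477258144725/4742396359178 + 80834919*√405041/47423963591780 ≈ -0.31042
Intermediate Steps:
x(R, l) = 3 + R² (x(R, l) = -9 + (R*R + 12) = -9 + (R² + 12) = -9 + (12 + R²) = 3 + R²)
b(C) = 1/(327 + C) (b(C) = 1/(C + (3 + (-18)²)) = 1/(C + (3 + 324)) = 1/(C + 327) = 1/(327 + C))
V = 2*√405041 (V = √1620164 = 2*√405041 ≈ 1272.9)
(-113852 + b(383))/(V + 365500) = (-113852 + 1/(327 + 383))/(2*√405041 + 365500) = (-113852 + 1/710)/(365500 + 2*√405041) = -80834919/(710*(365500 + 2*√405041))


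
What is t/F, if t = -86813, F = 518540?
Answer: -86813/518540 ≈ -0.16742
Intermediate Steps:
t/F = -86813/518540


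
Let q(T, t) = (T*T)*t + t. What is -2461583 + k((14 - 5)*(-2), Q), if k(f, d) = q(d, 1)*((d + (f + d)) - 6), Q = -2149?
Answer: -19962330627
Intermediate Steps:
q(T, t) = t + t*T**2 (q(T, t) = T**2*t + t = t*T**2 + t = t + t*T**2)
k(f, d) = (1 + d**2)*(-6 + f + 2*d) (k(f, d) = (1*(1 + d**2))*((d + (f + d)) - 6) = (1 + d**2)*((d + (d + f)) - 6) = (1 + d**2)*((f + 2*d) - 6) = (1 + d**2)*(-6 + f + 2*d))
-2461583 + k((14 - 5)*(-2), Q) = -2461583 + (1 + (-2149)**2)*(-6 + (14 - 5)*(-2) + 2*(-2149)) = -2461583 + (1 + 4618201)*(-6 + 9*(-2) - 4298) = -2461583 + 4618202*(-6 - 18 - 4298) = -2461583 + 4618202*(-4322) = -2461583 - 19959869044 = -19962330627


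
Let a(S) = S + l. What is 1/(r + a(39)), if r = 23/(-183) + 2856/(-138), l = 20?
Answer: 4209/160694 ≈ 0.026193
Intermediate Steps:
r = -87637/4209 (r = 23*(-1/183) + 2856*(-1/138) = -23/183 - 476/23 = -87637/4209 ≈ -20.821)
a(S) = 20 + S (a(S) = S + 20 = 20 + S)
1/(r + a(39)) = 1/(-87637/4209 + (20 + 39)) = 1/(-87637/4209 + 59) = 1/(160694/4209) = 4209/160694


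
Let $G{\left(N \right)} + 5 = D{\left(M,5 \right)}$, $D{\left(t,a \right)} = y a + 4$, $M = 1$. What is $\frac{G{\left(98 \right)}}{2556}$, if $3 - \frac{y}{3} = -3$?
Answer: $\frac{89}{2556} \approx 0.03482$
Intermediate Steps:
$y = 18$ ($y = 9 - -9 = 9 + 9 = 18$)
$D{\left(t,a \right)} = 4 + 18 a$ ($D{\left(t,a \right)} = 18 a + 4 = 4 + 18 a$)
$G{\left(N \right)} = 89$ ($G{\left(N \right)} = -5 + \left(4 + 18 \cdot 5\right) = -5 + \left(4 + 90\right) = -5 + 94 = 89$)
$\frac{G{\left(98 \right)}}{2556} = \frac{89}{2556}$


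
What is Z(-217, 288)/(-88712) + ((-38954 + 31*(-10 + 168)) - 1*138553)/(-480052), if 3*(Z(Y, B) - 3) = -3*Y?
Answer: 1900859771/5323296628 ≈ 0.35708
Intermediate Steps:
Z(Y, B) = 3 - Y (Z(Y, B) = 3 + (-3*Y)/3 = 3 - Y)
Z(-217, 288)/(-88712) + ((-38954 + 31*(-10 + 168)) - 1*138553)/(-480052) = (3 - 1*(-217))/(-88712) + ((-38954 + 31*(-10 + 168)) - 1*138553)/(-480052) = (3 + 217)*(-1/88712) + ((-38954 + 31*158) - 138553)*(-1/480052) = 220*(-1/88712) + ((-38954 + 4898) - 138553)*(-1/480052) = -55/22178 + (-34056 - 138553)*(-1/480052) = -55/22178 - 172609*(-1/480052) = -55/22178 + 172609/480052 = 1900859771/5323296628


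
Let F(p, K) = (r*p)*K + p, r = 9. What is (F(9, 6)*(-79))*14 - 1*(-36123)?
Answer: -511347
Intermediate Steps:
F(p, K) = p + 9*K*p (F(p, K) = (9*p)*K + p = 9*K*p + p = p + 9*K*p)
(F(9, 6)*(-79))*14 - 1*(-36123) = ((9*(1 + 9*6))*(-79))*14 - 1*(-36123) = ((9*(1 + 54))*(-79))*14 + 36123 = ((9*55)*(-79))*14 + 36123 = (495*(-79))*14 + 36123 = -39105*14 + 36123 = -547470 + 36123 = -511347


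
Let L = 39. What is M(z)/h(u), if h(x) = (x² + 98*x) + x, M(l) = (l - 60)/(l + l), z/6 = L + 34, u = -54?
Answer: -7/39420 ≈ -0.00017757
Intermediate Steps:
z = 438 (z = 6*(39 + 34) = 6*73 = 438)
M(l) = (-60 + l)/(2*l) (M(l) = (-60 + l)/((2*l)) = (-60 + l)*(1/(2*l)) = (-60 + l)/(2*l))
h(x) = x² + 99*x
M(z)/h(u) = ((½)*(-60 + 438)/438)/((-54*(99 - 54))) = ((½)*(1/438)*378)/((-54*45)) = (63/146)/(-2430) = (63/146)*(-1/2430) = -7/39420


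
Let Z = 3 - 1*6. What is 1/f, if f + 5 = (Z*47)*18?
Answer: -1/2543 ≈ -0.00039324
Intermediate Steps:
Z = -3 (Z = 3 - 6 = -3)
f = -2543 (f = -5 - 3*47*18 = -5 - 141*18 = -5 - 2538 = -2543)
1/f = 1/(-2543) = -1/2543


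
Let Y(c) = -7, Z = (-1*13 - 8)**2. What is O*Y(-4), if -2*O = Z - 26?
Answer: 2905/2 ≈ 1452.5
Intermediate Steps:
Z = 441 (Z = (-13 - 8)**2 = (-21)**2 = 441)
O = -415/2 (O = -(441 - 26)/2 = -1/2*415 = -415/2 ≈ -207.50)
O*Y(-4) = -415/2*(-7) = 2905/2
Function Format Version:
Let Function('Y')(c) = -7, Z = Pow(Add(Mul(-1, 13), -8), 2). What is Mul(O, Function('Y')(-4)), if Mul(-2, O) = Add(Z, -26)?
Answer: Rational(2905, 2) ≈ 1452.5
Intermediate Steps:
Z = 441 (Z = Pow(Add(-13, -8), 2) = Pow(-21, 2) = 441)
O = Rational(-415, 2) (O = Mul(Rational(-1, 2), Add(441, -26)) = Mul(Rational(-1, 2), 415) = Rational(-415, 2) ≈ -207.50)
Mul(O, Function('Y')(-4)) = Mul(Rational(-415, 2), -7) = Rational(2905, 2)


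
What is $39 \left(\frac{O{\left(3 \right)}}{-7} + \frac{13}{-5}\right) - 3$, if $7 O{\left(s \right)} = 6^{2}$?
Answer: $- \frac{32598}{245} \approx -133.05$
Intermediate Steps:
$O{\left(s \right)} = \frac{36}{7}$ ($O{\left(s \right)} = \frac{6^{2}}{7} = \frac{1}{7} \cdot 36 = \frac{36}{7}$)
$39 \left(\frac{O{\left(3 \right)}}{-7} + \frac{13}{-5}\right) - 3 = 39 \left(\frac{36}{7 \left(-7\right)} + \frac{13}{-5}\right) - 3 = 39 \left(\frac{36}{7} \left(- \frac{1}{7}\right) + 13 \left(- \frac{1}{5}\right)\right) - 3 = 39 \left(- \frac{36}{49} - \frac{13}{5}\right) - 3 = 39 \left(- \frac{817}{245}\right) - 3 = - \frac{31863}{245} - 3 = - \frac{32598}{245}$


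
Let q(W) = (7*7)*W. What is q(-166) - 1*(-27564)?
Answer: 19430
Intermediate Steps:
q(W) = 49*W
q(-166) - 1*(-27564) = 49*(-166) - 1*(-27564) = -8134 + 27564 = 19430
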